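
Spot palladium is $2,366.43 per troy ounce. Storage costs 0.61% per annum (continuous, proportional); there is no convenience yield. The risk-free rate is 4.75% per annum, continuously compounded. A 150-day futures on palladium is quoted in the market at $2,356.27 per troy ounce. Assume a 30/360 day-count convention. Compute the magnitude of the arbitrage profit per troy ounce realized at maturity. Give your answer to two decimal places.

Fair futures: F* = S·e^(carry·T), with carry = (r + u) = 0.0475 + 0.0061 = 0.0536
F* = 2366.43 · e^(0.0536 × 150/360) = 2366.43 · e^0.02233333 = 2366.43 × 1.02258459 = $2419.8749
Market $2356.27 < fair $2419.8749: forward underpriced → reverse cash-and-carry (short spot, go long the forward).
At maturity, profit = |F_mkt − F*| = |2356.27 − 2419.8749| = $63.60 per troy ounce

$63.60 per troy ounce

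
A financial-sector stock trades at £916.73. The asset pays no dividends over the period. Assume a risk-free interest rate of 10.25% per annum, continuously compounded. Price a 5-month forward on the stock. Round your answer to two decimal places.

£956.73

F = S·e^(rT) = 916.73 · e^(0.1025 × 5/12)
= 916.73 · e^0.042708 = 916.73 × 1.043633
F = £956.73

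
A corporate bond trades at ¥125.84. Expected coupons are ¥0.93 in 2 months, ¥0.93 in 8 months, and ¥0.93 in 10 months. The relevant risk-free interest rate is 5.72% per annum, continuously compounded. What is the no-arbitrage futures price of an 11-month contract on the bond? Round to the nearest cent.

PV(coupons) I = 0.93·e^(−0.0572·2/12) + 0.93·e^(−0.0572·8/12) + 0.93·e^(−0.0572·10/12)
I = 0.9212 + 0.8952 + 0.8867 = 2.7031
F = (S − I)·e^(rT) = (125.84 − 2.7031) · e^(0.0572·11/12)
= 123.1369 · e^0.052433 = 123.1369 × 1.053832 = ¥129.77

¥129.77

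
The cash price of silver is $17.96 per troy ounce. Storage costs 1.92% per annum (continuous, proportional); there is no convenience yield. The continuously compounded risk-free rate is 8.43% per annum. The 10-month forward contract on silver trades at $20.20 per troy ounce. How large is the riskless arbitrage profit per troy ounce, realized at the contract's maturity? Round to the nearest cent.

Fair forward: F* = S·e^(carry·T), with carry = (r + u) = 0.0843 + 0.0192 = 0.1035
F* = 17.96 · e^(0.1035 × 10/12) = 17.96 · e^0.086250 = 17.96 × 1.090079 = $19.5778
Market $20.20 > fair $19.5778: forward overpriced → cash-and-carry (buy spot, short the forward).
At maturity, profit = |F_mkt − F*| = |20.20 − 19.5778| = $0.62 per troy ounce

$0.62 per troy ounce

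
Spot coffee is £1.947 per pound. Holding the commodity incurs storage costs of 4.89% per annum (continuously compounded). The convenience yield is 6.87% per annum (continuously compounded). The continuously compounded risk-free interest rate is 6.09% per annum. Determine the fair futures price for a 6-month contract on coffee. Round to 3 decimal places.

Net carry = r + u − y = 0.0609 + 0.0489 − 0.0687 = 0.0411
F = S·e^((r+u−y)T) = 1.947 · e^(0.0411 × 6/12) = 1.947 · e^0.020550
= 1.947 × 1.020763 = £1.987 per pound

£1.987 per pound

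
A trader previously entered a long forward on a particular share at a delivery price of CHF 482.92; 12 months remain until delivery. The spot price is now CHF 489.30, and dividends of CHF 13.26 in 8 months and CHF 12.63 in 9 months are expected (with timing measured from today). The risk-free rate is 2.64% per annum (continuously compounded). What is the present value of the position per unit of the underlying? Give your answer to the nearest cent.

PV(remaining dividends) I = 13.26·e^(−0.0264·8/12) + 12.63·e^(−0.0264·9/12) = 25.4111
Current forward F = (S − I)·e^(rT) = (489.30 − 25.4111)·e^(0.0264·12/12) = 463.8889 × 1.026752 = 476.2989
Value (long) = (F − K)·e^(−rT) = (476.2989 − 482.92) × 0.973945 = -6.4486
Value = -CHF 6.45

-CHF 6.45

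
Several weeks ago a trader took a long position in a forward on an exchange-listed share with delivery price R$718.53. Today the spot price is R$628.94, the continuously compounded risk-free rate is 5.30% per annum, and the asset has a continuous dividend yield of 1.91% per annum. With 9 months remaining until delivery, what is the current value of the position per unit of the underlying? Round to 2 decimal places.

Current fair forward for the remaining 9 months: F = S·e^((r − q)·T), (r − q) = 0.0530 − 0.0191 = 0.0339
F = 628.94 · e^(0.0339 × 9/12) = 628.94 × 1.025751 = 645.1358
Value of long forward = (F − K)·e^(−rT) = (645.1358 − 718.53) · e^(−0.0530·9/12)
= -73.3942 × 0.961030 = -70.53

-R$70.53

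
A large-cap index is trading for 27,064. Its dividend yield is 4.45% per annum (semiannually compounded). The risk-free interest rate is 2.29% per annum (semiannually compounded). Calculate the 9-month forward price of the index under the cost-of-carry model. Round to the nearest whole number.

26,636

F = S · (1+r/2)^(2T) / (1+q/2)^(2T)
= 27064 × 1.017224 / 1.033560 = 27064 × 0.984194
F = 26,636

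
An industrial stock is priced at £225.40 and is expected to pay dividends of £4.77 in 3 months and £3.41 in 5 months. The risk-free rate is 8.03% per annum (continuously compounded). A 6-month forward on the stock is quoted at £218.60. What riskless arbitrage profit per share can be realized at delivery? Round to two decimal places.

PV(dividends) I = 4.77·e^(−0.0803·3/12) + 3.41·e^(−0.0803·5/12) = 7.9730
Fair forward F* = (S − I)·e^(rT) = (225.40 − 7.9730)·e^0.040150 = 217.4270 × 1.040967 = 226.3343
Market £218.60 < fair 226.3343: forward underpriced → reverse cash-and-carry (short the stock, invest proceeds at r, pay the dividends, go long the forward).
Profit at T = |F_mkt − F*| = |218.60 − 226.3343| = £7.73 per share

£7.73 per share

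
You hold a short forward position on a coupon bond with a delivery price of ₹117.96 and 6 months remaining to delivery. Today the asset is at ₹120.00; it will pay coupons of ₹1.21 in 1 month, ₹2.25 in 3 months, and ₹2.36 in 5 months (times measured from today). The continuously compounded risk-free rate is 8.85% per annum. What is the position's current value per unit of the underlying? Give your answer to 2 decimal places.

-₹1.47

PV(remaining coupons) I = 1.21·e^(−0.0885·1/12) + 2.25·e^(−0.0885·3/12) + 2.36·e^(−0.0885·5/12) = 5.6764
Current forward F = (S − I)·e^(rT) = (120.00 − 5.6764)·e^(0.0885·6/12) = 114.3236 × 1.045244 = 119.4961
Value (long) = (F − K)·e^(−rT) = (119.4961 − 117.96) × 0.956715 = 1.4696
Short position value = −(long value) = -₹1.47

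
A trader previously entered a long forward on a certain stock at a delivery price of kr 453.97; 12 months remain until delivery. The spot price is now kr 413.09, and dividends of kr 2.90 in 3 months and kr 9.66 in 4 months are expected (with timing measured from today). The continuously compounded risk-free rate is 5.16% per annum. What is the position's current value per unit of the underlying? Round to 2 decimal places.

-kr 30.41

PV(remaining dividends) I = 2.90·e^(−0.0516·3/12) + 9.66·e^(−0.0516·4/12) = 12.3581
Current forward F = (S − I)·e^(rT) = (413.09 − 12.3581)·e^(0.0516·12/12) = 400.7319 × 1.052954 = 421.9523
Value (long) = (F − K)·e^(−rT) = (421.9523 − 453.97) × 0.949709 = -30.4075
Value = -kr 30.41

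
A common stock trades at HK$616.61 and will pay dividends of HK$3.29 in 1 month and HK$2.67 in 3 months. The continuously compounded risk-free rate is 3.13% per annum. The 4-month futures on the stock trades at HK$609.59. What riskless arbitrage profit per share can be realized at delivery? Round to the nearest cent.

HK$7.49 per share

PV(dividends) I = 3.29·e^(−0.0313·1/12) + 2.67·e^(−0.0313·3/12) = 5.9306
Fair futures F* = (S − I)·e^(rT) = (616.61 − 5.9306)·e^0.010433 = 610.6794 × 1.010488 = 617.0842
Market HK$609.59 < fair 617.0842: forward underpriced → reverse cash-and-carry (short the stock, invest proceeds at r, pay the dividends, go long the forward).
Profit at T = |F_mkt − F*| = |609.59 − 617.0842| = HK$7.49 per share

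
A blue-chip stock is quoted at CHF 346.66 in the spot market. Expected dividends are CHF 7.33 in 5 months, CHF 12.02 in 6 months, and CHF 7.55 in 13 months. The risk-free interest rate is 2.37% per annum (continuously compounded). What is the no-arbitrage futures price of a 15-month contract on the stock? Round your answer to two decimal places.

PV(dividends) I = 7.33·e^(−0.0237·5/12) + 12.02·e^(−0.0237·6/12) + 7.55·e^(−0.0237·13/12)
I = 7.2580 + 11.8784 + 7.3586 = 26.4950
F = (S − I)·e^(rT) = (346.66 − 26.4950) · e^(0.0237·15/12)
= 320.1650 · e^0.029625 = 320.1650 × 1.030068 = CHF 329.79

CHF 329.79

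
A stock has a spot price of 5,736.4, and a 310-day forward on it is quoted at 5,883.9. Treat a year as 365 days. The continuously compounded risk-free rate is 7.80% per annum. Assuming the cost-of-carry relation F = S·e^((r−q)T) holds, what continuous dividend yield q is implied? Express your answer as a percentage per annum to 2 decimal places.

4.81%

From F = S·e^((r−q)T): (r − q) = ln(F/S)/T
ln(5883.9/5736.4) = ln(1.025713) = 0.025388
(r − q) = 0.025388 / (310/365) = 0.029892
q = r − ln(F/S)/T = 0.0780 − 0.029892 = 0.048108
q = 4.81%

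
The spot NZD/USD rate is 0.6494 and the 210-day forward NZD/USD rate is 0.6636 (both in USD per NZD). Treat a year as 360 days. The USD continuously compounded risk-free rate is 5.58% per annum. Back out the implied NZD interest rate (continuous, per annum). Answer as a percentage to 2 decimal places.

1.87%

F = S·e^((r_USD − r_NZD)T) ⇒ r_NZD = r_USD − ln(F/S)/T
ln(0.6636/0.6494) = 0.021631; /(210/360) = 0.037082
r_NZD = 0.0558 − 0.037082 = 0.018718
r_NZD = 1.87%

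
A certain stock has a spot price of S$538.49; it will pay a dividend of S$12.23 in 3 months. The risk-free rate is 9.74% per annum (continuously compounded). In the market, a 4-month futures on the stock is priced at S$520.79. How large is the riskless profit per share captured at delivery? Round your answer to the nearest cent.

S$23.14 per share

PV(dividends) I = 12.23·e^(−0.0974·3/12) = 11.9358
Fair futures F* = (S − I)·e^(rT) = (538.49 − 11.9358)·e^0.032467 = 526.5542 × 1.033000 = 543.9305
Market S$520.79 < fair 543.9305: forward underpriced → reverse cash-and-carry (short the stock, invest proceeds at r, pay the dividends, go long the forward).
Profit at T = |F_mkt − F*| = |520.79 − 543.9305| = S$23.14 per share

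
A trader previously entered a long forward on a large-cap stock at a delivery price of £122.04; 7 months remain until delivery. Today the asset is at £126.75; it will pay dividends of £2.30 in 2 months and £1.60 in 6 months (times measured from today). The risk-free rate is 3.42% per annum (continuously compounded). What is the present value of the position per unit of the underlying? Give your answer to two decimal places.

£3.26

PV(remaining dividends) I = 2.30·e^(−0.0342·2/12) + 1.60·e^(−0.0342·6/12) = 3.8598
Current forward F = (S − I)·e^(rT) = (126.75 − 3.8598)·e^(0.0342·7/12) = 122.8902 × 1.020150 = 125.3664
Value (long) = (F − K)·e^(−rT) = (125.3664 − 122.04) × 0.980248 = 3.2607
Value = £3.26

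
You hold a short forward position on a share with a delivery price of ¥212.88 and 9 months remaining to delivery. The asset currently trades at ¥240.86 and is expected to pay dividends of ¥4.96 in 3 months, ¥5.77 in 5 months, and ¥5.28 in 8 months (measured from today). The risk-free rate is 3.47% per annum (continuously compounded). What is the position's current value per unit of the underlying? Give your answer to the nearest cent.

-¥17.69

PV(remaining dividends) I = 4.96·e^(−0.0347·3/12) + 5.77·e^(−0.0347·5/12) + 5.28·e^(−0.0347·8/12) = 15.7636
Current forward F = (S − I)·e^(rT) = (240.86 − 15.7636)·e^(0.0347·9/12) = 225.0964 × 1.026367 = 231.0315
Value (long) = (F − K)·e^(−rT) = (231.0315 − 212.88) × 0.974311 = 17.6852
Short position value = −(long value) = -¥17.69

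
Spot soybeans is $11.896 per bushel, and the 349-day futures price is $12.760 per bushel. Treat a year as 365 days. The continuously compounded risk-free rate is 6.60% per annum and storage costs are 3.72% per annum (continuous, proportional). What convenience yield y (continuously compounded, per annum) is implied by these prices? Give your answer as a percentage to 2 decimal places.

2.99%

F = S·e^((r+u−y)T) ⇒ (r+u−y) = ln(F/S)/T
ln(12.760/11.896) = 0.070113; /T ⇒ 0.073327
y = r + u − ln(F/S)/T = 0.0660 + 0.0372 − 0.073327 = 0.029873
y = 2.99%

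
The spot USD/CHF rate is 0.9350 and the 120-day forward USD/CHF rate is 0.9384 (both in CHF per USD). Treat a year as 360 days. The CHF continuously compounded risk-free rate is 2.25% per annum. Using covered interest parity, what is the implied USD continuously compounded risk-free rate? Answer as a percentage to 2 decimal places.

1.16%

F = S·e^((r_CHF − r_USD)T) ⇒ r_USD = r_CHF − ln(F/S)/T
ln(0.9384/0.9350) = 0.003630; /(120/360) = 0.010890
r_USD = 0.0225 − 0.010890 = 0.011610
r_USD = 1.16%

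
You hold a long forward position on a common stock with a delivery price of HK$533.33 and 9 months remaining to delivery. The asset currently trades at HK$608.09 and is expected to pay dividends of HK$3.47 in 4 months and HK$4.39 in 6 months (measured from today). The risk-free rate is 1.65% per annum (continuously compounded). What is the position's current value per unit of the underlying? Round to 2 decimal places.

PV(remaining dividends) I = 3.47·e^(−0.0165·4/12) + 4.39·e^(−0.0165·6/12) = 7.8049
Current forward F = (S − I)·e^(rT) = (608.09 − 7.8049)·e^(0.0165·9/12) = 600.2851 × 1.012452 = 607.7599
Value (long) = (F − K)·e^(−rT) = (607.7599 − 533.33) × 0.987701 = 73.5145
Value = HK$73.51

HK$73.51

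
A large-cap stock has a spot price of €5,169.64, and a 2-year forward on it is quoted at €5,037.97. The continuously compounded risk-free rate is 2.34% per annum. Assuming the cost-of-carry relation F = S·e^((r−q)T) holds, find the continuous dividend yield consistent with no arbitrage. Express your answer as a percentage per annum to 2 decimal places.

3.63%

From F = S·e^((r−q)T): (r − q) = ln(F/S)/T
ln(5037.97/5169.64) = ln(0.974530) = -0.025800
(r − q) = -0.025800 / (2) = -0.012900
q = r − ln(F/S)/T = 0.0234 + 0.012900 = 0.036300
q = 3.63%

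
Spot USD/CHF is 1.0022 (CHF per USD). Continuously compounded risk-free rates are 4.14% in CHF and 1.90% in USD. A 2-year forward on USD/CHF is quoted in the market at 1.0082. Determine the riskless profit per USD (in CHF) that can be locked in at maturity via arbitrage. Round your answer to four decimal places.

0.0399 per USD (in CHF)

Fair forward: F* = S·e^(carry·T), with carry = (r_CHF − r_USD) = 0.0414 − 0.0190 = 0.0224
F* = 1.0022 · e^(0.0224 × 2) = 1.0022 · e^0.044800 = 1.0022 × 1.045819 = 1.0481
Market 1.0082 < fair 1.0481: forward underpriced → reverse cash-and-carry (short spot, go long the forward).
At maturity, profit = |F_mkt − F*| = |1.0082 − 1.0481| = 0.0399 per USD (in CHF)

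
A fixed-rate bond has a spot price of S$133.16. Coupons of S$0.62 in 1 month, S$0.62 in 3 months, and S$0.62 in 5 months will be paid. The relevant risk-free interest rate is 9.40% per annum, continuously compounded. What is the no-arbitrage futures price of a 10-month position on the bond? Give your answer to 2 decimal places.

S$142.05

PV(coupons) I = 0.62·e^(−0.0940·1/12) + 0.62·e^(−0.0940·3/12) + 0.62·e^(−0.0940·5/12)
I = 0.6152 + 0.6056 + 0.5962 = 1.8170
F = (S − I)·e^(rT) = (133.16 − 1.8170) · e^(0.0940·10/12)
= 131.3430 · e^0.078333 = 131.3430 × 1.081483 = S$142.05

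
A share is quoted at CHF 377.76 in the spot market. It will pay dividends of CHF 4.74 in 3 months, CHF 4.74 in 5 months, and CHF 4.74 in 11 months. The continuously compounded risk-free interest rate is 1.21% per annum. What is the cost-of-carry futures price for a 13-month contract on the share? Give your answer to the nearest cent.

CHF 368.43

PV(dividends) I = 4.74·e^(−0.0121·3/12) + 4.74·e^(−0.0121·5/12) + 4.74·e^(−0.0121·11/12)
I = 4.7257 + 4.7162 + 4.6877 = 14.1296
F = (S − I)·e^(rT) = (377.76 − 14.1296) · e^(0.0121·13/12)
= 363.6304 · e^0.013108 = 363.6304 × 1.013194 = CHF 368.43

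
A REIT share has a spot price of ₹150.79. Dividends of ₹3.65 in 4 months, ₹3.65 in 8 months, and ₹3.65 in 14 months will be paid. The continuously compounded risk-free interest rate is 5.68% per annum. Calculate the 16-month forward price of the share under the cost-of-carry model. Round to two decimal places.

PV(dividends) I = 3.65·e^(−0.0568·4/12) + 3.65·e^(−0.0568·8/12) + 3.65·e^(−0.0568·14/12)
I = 3.5815 + 3.5144 + 3.4160 = 10.5119
F = (S − I)·e^(rT) = (150.79 − 10.5119) · e^(0.0568·16/12)
= 140.2781 · e^0.075733 = 140.2781 × 1.078675 = ₹151.31

₹151.31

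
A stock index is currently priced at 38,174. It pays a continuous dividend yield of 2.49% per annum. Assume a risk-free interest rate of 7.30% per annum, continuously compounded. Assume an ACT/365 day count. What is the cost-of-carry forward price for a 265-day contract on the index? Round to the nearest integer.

39,531

F = S·e^((r − q)T) = 38174 · e^((0.0730 − 0.0249) × 265/365)
= 38174 · e^0.034922 = 38174 × 1.035539
F = 39,531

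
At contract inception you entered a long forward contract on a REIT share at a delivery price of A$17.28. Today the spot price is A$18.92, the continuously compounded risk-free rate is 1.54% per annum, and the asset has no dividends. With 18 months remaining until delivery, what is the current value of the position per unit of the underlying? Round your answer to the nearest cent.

A$2.03

Current fair forward for the remaining 18 months: F = S·e^(r·T), r = 0.0154
F = 18.92 · e^(0.0154 × 18/12) = 18.92 × 1.023369 = 19.3621
Value of long forward = (F − K)·e^(−rT) = (19.3621 − 17.28) · e^(−0.0154·18/12)
= 2.0821 × 0.977165 = 2.03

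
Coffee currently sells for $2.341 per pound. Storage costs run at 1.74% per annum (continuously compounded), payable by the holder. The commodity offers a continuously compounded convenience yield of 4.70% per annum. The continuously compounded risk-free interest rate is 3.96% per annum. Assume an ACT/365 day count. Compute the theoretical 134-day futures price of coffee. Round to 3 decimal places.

$2.350 per pound

Net carry = r + u − y = 0.0396 + 0.0174 − 0.0470 = 0.0100
F = S·e^((r+u−y)T) = 2.341 · e^(0.0100 × 134/365) = 2.341 · e^0.003671
= 2.341 × 1.003678 = $2.350 per pound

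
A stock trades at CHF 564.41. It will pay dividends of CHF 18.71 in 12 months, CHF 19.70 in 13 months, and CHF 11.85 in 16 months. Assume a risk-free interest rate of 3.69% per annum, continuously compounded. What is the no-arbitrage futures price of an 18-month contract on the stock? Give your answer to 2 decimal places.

PV(dividends) I = 18.71·e^(−0.0369·12/12) + 19.70·e^(−0.0369·13/12) + 11.85·e^(−0.0369·16/12)
I = 18.0322 + 18.9280 + 11.2811 = 48.2413
F = (S − I)·e^(rT) = (564.41 − 48.2413) · e^(0.0369·18/12)
= 516.1687 · e^0.055350 = 516.1687 × 1.056910 = CHF 545.54

CHF 545.54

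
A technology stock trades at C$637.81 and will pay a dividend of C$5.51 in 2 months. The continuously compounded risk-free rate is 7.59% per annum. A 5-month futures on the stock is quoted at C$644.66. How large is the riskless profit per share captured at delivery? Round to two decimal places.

PV(dividends) I = 5.51·e^(−0.0759·2/12) = 5.4407
Fair futures F* = (S − I)·e^(rT) = (637.81 − 5.4407)·e^0.031625 = 632.3693 × 1.032130 = 652.6873
Market C$644.66 < fair 652.6873: forward underpriced → reverse cash-and-carry (short the stock, invest proceeds at r, pay the dividends, go long the forward).
Profit at T = |F_mkt − F*| = |644.66 − 652.6873| = C$8.03 per share

C$8.03 per share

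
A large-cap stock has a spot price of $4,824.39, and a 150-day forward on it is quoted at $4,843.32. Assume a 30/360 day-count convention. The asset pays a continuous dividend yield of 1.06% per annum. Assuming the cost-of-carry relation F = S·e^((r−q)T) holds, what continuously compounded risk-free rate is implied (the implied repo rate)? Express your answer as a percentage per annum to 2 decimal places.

2.00%

From F = S·e^((r−q)T): (r − q) = ln(F/S)/T
ln(4843.32/4824.39) = ln(1.003924) = 0.003916
(r − q) = 0.003916 / (150/360) = 0.009398
r = ln(F/S)/T + q = 0.009398 + 0.0106 = 0.019998
r = 2.00%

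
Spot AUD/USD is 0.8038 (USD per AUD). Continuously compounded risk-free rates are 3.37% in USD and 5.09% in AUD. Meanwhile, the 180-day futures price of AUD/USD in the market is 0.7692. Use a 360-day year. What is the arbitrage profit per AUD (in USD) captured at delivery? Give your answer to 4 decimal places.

0.0277 per AUD (in USD)

Fair futures: F* = S·e^(carry·T), with carry = (r_USD − r_AUD) = 0.0337 − 0.0509 = -0.0172
F* = 0.8038 · e^(-0.0172 × 180/360) = 0.8038 · e^-0.008600 = 0.8038 × 0.991437 = 0.7969
Market 0.7692 < fair 0.7969: forward underpriced → reverse cash-and-carry (short spot, go long the forward).
At maturity, profit = |F_mkt − F*| = |0.7692 − 0.7969| = 0.0277 per AUD (in USD)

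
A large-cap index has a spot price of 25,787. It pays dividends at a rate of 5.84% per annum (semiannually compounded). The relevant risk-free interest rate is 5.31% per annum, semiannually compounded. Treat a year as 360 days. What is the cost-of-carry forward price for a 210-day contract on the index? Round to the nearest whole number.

25,710

F = S · (1+r/2)^(2T) / (1+q/2)^(2T)
= 25787 × 1.031043 / 1.034149 = 25787 × 0.996997
F = 25,710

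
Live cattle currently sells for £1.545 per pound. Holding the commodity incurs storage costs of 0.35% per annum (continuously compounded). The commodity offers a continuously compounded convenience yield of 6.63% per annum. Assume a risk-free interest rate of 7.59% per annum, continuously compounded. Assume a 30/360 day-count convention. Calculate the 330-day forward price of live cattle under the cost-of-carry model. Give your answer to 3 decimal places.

Net carry = r + u − y = 0.0759 + 0.0035 − 0.0663 = 0.0131
F = S·e^((r+u−y)T) = 1.545 · e^(0.0131 × 330/360) = 1.545 · e^0.012008
= 1.545 × 1.012080 = £1.564 per pound

£1.564 per pound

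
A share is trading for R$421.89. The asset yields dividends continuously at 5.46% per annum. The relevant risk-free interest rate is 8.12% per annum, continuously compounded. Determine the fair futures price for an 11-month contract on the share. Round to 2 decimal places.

F = S·e^((r − q)T) = 421.89 · e^((0.0812 − 0.0546) × 11/12)
= 421.89 · e^0.024383 = 421.89 × 1.024683
F = R$432.30

R$432.30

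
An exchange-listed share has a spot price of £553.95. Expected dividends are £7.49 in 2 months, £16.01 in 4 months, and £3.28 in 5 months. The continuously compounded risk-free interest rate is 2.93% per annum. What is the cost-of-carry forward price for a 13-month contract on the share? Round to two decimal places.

PV(dividends) I = 7.49·e^(−0.0293·2/12) + 16.01·e^(−0.0293·4/12) + 3.28·e^(−0.0293·5/12)
I = 7.4535 + 15.8544 + 3.2402 = 26.5481
F = (S − I)·e^(rT) = (553.95 − 26.5481) · e^(0.0293·13/12)
= 527.4019 · e^0.031742 = 527.4019 × 1.032251 = £544.41

£544.41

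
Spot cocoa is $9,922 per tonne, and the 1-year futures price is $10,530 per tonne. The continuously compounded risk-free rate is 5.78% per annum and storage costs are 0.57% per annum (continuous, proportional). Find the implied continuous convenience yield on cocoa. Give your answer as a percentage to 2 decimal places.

0.40%

F = S·e^((r+u−y)T) ⇒ (r+u−y) = ln(F/S)/T
ln(10530/9922) = 0.059474; /T ⇒ 0.059474
y = r + u − ln(F/S)/T = 0.0578 + 0.0057 − 0.059474 = 0.004026
y = 0.40%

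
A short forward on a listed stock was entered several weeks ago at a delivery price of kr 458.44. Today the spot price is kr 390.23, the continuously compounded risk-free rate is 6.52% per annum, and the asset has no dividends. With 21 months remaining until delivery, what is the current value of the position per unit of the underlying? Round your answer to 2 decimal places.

kr 18.78

Current fair forward for the remaining 21 months: F = S·e^(r·T), r = 0.0652
F = 390.23 · e^(0.0652 × 21/12) = 390.23 × 1.120864 = 437.3948
Value of long forward = (F − K)·e^(−rT) = (437.3948 − 458.44) · e^(−0.0652·21/12)
= -21.0452 × 0.892169 = -18.78
Short position value = −(long value) = kr 18.78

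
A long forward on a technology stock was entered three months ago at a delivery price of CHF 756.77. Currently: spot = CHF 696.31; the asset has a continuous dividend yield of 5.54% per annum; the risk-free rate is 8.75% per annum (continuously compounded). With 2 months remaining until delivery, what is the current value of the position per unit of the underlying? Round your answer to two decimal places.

-CHF 55.90

Current fair forward for the remaining 2 months: F = S·e^((r − q)·T), (r − q) = 0.0875 − 0.0554 = 0.0321
F = 696.31 · e^(0.0321 × 2/12) = 696.31 × 1.005364 = 700.0450
Value of long forward = (F − K)·e^(−rT) = (700.0450 − 756.77) · e^(−0.0875·2/12)
= -56.7250 × 0.985522 = -55.90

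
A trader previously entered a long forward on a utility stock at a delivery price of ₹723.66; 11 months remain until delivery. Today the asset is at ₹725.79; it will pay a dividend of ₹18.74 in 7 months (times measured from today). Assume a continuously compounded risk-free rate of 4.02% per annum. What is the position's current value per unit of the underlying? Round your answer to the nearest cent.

₹10.01

PV(remaining dividends) I = 18.74·e^(−0.0402·7/12) = 18.3057
Current forward F = (S − I)·e^(rT) = (725.79 − 18.3057)·e^(0.0402·11/12) = 707.4843 × 1.037537 = 734.0411
Value (long) = (F − K)·e^(−rT) = (734.0411 − 723.66) × 0.963821 = 10.0055
Value = ₹10.01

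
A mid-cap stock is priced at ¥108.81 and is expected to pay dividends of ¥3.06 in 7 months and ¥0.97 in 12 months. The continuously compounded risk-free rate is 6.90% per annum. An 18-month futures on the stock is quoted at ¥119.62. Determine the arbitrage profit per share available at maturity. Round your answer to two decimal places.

¥3.21 per share

PV(dividends) I = 3.06·e^(−0.0690·7/12) + 0.97·e^(−0.0690·12/12) = 3.8446
Fair futures F* = (S − I)·e^(rT) = (108.81 − 3.8446)·e^0.103500 = 104.9654 × 1.109046 = 116.4115
Market ¥119.62 > fair 116.4115: forward overpriced → cash-and-carry (borrow at r, buy the stock and collect the dividends, short the forward).
Profit at T = |F_mkt − F*| = |119.62 − 116.4115| = ¥3.21 per share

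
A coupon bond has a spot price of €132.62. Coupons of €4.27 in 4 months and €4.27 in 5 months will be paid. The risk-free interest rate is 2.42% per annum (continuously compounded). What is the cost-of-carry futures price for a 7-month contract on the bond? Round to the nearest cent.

PV(coupons) I = 4.27·e^(−0.0242·4/12) + 4.27·e^(−0.0242·5/12)
I = 4.2357 + 4.2272 = 8.4629
F = (S − I)·e^(rT) = (132.62 − 8.4629) · e^(0.0242·7/12)
= 124.1571 · e^0.014117 = 124.1571 × 1.014217 = €125.92

€125.92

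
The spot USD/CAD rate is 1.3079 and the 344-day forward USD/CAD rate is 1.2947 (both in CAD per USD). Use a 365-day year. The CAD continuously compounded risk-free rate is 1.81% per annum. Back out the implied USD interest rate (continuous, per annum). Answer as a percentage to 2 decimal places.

F = S·e^((r_CAD − r_USD)T) ⇒ r_USD = r_CAD − ln(F/S)/T
ln(1.2947/1.3079) = -0.010144; /(344/365) = -0.010763
r_USD = 0.0181 + 0.010763 = 0.028863
r_USD = 2.89%

2.89%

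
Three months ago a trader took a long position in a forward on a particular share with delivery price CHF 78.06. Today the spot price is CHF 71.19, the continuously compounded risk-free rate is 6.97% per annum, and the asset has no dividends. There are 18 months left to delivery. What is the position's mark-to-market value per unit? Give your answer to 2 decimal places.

Current fair forward for the remaining 18 months: F = S·e^(r·T), r = 0.0697
F = 71.19 · e^(0.0697 × 18/12) = 71.19 × 1.110211 = 79.0359
Value of long forward = (F − K)·e^(−rT) = (79.0359 − 78.06) · e^(−0.0697·18/12)
= 0.9759 × 0.900730 = 0.88

CHF 0.88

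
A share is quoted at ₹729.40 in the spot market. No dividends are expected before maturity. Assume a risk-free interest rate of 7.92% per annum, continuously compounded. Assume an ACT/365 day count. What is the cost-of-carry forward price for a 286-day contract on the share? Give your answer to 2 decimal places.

F = S·e^(rT) = 729.40 · e^(0.0792 × 286/365)
= 729.40 · e^0.062058 = 729.40 × 1.064024
F = ₹776.10

₹776.10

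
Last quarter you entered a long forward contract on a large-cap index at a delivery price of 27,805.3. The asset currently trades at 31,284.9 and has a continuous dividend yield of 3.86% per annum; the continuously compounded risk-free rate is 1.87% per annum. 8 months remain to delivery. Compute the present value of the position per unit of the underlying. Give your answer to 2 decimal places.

Current fair forward for the remaining 8 months: F = S·e^((r − q)·T), (r − q) = 0.0187 − 0.0386 = -0.0199
F = 31284.9 · e^(-0.0199 × 8/12) = 31284.9 × 0.98682095 = 30872.5947
Value of long forward = (F − K)·e^(−rT) = (30872.5947 − 27805.3) · e^(−0.0187·8/12)
= 3067.2947 × 0.98761072 = 3029.29

3029.29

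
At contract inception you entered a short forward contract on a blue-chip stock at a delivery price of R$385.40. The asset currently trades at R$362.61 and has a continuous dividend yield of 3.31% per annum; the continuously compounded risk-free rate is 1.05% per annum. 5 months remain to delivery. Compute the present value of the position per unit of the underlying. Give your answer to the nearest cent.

R$26.07

Current fair forward for the remaining 5 months: F = S·e^((r − q)·T), (r − q) = 0.0105 − 0.0331 = -0.0226
F = 362.61 · e^(-0.0226 × 5/12) = 362.61 × 0.990628 = 359.2116
Value of long forward = (F − K)·e^(−rT) = (359.2116 − 385.40) · e^(−0.0105·5/12)
= -26.1884 × 0.995635 = -26.07
Short position value = −(long value) = R$26.07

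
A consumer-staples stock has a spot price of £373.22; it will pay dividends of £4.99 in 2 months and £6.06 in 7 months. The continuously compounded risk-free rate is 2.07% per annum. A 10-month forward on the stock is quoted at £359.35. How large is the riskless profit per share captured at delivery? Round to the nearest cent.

PV(dividends) I = 4.99·e^(−0.0207·2/12) + 6.06·e^(−0.0207·7/12) = 10.9601
Fair forward F* = (S − I)·e^(rT) = (373.22 − 10.9601)·e^0.017250 = 362.2599 × 1.017400 = 368.5632
Market £359.35 < fair 368.5632: forward underpriced → reverse cash-and-carry (short the stock, invest proceeds at r, pay the dividends, go long the forward).
Profit at T = |F_mkt − F*| = |359.35 − 368.5632| = £9.21 per share

£9.21 per share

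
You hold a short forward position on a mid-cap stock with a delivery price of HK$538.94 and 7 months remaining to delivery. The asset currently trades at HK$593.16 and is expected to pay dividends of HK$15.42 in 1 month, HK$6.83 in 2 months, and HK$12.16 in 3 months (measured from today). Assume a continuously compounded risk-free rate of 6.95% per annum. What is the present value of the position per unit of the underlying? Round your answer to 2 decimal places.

-HK$41.60

PV(remaining dividends) I = 15.42·e^(−0.0695·1/12) + 6.83·e^(−0.0695·2/12) + 12.16·e^(−0.0695·3/12) = 34.0328
Current forward F = (S − I)·e^(rT) = (593.16 − 34.0328)·e^(0.0695·7/12) = 559.1272 × 1.041375 = 582.2611
Value (long) = (F − K)·e^(−rT) = (582.2611 − 538.94) × 0.960269 = 41.5999
Short position value = −(long value) = -HK$41.60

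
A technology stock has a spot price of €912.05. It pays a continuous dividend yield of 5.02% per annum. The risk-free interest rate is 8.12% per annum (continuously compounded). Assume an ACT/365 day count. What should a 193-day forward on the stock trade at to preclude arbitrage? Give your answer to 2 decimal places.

F = S·e^((r − q)T) = 912.05 · e^((0.0812 − 0.0502) × 193/365)
= 912.05 · e^0.016392 = 912.05 × 1.016527
F = €927.12

€927.12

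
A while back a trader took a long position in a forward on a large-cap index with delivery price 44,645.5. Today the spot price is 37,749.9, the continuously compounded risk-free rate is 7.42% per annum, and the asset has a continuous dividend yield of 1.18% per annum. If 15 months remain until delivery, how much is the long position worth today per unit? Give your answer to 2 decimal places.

Current fair forward for the remaining 15 months: F = S·e^((r − q)·T), (r − q) = 0.0742 − 0.0118 = 0.0624
F = 37749.9 · e^(0.0624 × 15/12) = 37749.9 × 1.08112266 = 40812.2723
Value of long forward = (F − K)·e^(−rT) = (40812.2723 − 44645.5) · e^(−0.0742·15/12)
= -3833.2277 × 0.91142133 = -3493.69

-3493.69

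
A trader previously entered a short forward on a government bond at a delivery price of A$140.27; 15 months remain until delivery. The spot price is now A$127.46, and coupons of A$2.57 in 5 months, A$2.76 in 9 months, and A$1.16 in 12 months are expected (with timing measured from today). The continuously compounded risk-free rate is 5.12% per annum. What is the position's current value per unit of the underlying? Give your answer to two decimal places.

A$10.39

PV(remaining coupons) I = 2.57·e^(−0.0512·5/12) + 2.76·e^(−0.0512·9/12) + 1.16·e^(−0.0512·12/12) = 6.2739
Current forward F = (S − I)·e^(rT) = (127.46 − 6.2739)·e^(0.0512·15/12) = 121.1861 × 1.066092 = 129.1955
Value (long) = (F − K)·e^(−rT) = (129.1955 − 140.27) × 0.938005 = -10.3879
Short position value = −(long value) = A$10.39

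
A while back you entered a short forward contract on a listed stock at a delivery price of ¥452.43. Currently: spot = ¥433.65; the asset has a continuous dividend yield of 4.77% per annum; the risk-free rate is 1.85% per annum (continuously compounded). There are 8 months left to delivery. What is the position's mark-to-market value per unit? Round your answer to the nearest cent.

¥26.81

Current fair forward for the remaining 8 months: F = S·e^((r − q)·T), (r − q) = 0.0185 − 0.0477 = -0.0292
F = 433.65 · e^(-0.0292 × 8/12) = 433.65 × 0.980722 = 425.2901
Value of long forward = (F − K)·e^(−rT) = (425.2901 − 452.43) · e^(−0.0185·8/12)
= -27.1399 × 0.987742 = -26.81
Short position value = −(long value) = ¥26.81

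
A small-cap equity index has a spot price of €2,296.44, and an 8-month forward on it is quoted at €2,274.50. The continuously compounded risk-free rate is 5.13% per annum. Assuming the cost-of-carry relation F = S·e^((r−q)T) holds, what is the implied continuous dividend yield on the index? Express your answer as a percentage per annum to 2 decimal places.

From F = S·e^((r−q)T): (r − q) = ln(F/S)/T
ln(2274.50/2296.44) = ln(0.990446) = -0.009600
(r − q) = -0.009600 / (8/12) = -0.014400
q = r − ln(F/S)/T = 0.0513 + 0.014400 = 0.065700
q = 6.57%

6.57%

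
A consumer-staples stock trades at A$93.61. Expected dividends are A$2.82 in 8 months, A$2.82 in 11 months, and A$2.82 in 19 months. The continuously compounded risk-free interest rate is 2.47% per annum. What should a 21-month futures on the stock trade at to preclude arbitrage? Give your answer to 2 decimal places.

A$89.14

PV(dividends) I = 2.82·e^(−0.0247·8/12) + 2.82·e^(−0.0247·11/12) + 2.82·e^(−0.0247·19/12)
I = 2.7739 + 2.7569 + 2.7118 = 8.2426
F = (S − I)·e^(rT) = (93.61 − 8.2426) · e^(0.0247·21/12)
= 85.3674 · e^0.043225 = 85.3674 × 1.044173 = A$89.14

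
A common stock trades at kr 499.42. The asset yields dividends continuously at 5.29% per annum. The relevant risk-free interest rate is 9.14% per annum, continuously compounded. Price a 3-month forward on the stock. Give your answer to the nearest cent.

F = S·e^((r − q)T) = 499.42 · e^((0.0914 − 0.0529) × 3/12)
= 499.42 · e^0.009625 = 499.42 × 1.009671
F = kr 504.25

kr 504.25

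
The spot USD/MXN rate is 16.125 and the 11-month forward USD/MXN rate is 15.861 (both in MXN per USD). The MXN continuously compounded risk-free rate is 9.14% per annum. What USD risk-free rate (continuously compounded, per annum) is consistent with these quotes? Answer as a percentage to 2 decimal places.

F = S·e^((r_MXN − r_USD)T) ⇒ r_USD = r_MXN − ln(F/S)/T
ln(15.861/16.125) = -0.016508; /(11/12) = -0.018009
r_USD = 0.0914 + 0.018009 = 0.109409
r_USD = 10.94%

10.94%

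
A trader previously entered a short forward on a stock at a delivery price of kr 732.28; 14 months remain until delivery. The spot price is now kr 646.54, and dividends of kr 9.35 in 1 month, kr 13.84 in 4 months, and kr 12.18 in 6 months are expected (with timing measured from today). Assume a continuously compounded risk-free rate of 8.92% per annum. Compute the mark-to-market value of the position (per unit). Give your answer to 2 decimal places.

kr 47.73

PV(remaining dividends) I = 9.35·e^(−0.0892·1/12) + 13.84·e^(−0.0892·4/12) + 12.18·e^(−0.0892·6/12) = 34.3640
Current forward F = (S − I)·e^(rT) = (646.54 − 34.3640)·e^(0.0892·14/12) = 612.1760 × 1.109674 = 679.3158
Value (long) = (F − K)·e^(−rT) = (679.3158 − 732.28) × 0.901165 = -47.7295
Short position value = −(long value) = kr 47.73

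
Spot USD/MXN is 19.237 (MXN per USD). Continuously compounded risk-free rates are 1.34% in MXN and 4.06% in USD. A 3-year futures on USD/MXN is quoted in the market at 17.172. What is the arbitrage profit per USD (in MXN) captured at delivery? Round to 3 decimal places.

0.558 per USD (in MXN)

Fair futures: F* = S·e^(carry·T), with carry = (r_MXN − r_USD) = 0.0134 − 0.0406 = -0.0272
F* = 19.237 · e^(-0.0272 × 3) = 19.237 · e^-0.081600 = 19.237 × 0.921641 = 17.7296
Market 17.172 < fair 17.7296: forward underpriced → reverse cash-and-carry (short spot, go long the forward).
At maturity, profit = |F_mkt − F*| = |17.172 − 17.7296| = 0.558 per USD (in MXN)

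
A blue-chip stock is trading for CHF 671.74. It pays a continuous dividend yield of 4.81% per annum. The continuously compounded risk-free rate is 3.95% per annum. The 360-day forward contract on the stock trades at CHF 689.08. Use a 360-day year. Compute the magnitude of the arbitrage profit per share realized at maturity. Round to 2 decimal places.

CHF 23.09 per share

Fair forward: F* = S·e^(carry·T), with carry = (r − q) = 0.0395 − 0.0481 = -0.0086
F* = 671.74 · e^(-0.0086 × 360/360) = 671.74 · e^-0.008600 = 671.74 × 0.991437 = CHF 665.9879
Market CHF 689.08 > fair CHF 665.9879: forward overpriced → cash-and-carry (buy spot, short the forward).
At maturity, profit = |F_mkt − F*| = |689.08 − 665.9879| = CHF 23.09 per share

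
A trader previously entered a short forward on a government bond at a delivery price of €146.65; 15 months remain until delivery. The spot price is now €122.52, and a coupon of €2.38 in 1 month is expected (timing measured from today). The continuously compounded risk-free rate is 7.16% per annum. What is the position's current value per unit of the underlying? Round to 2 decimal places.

PV(remaining coupons) I = 2.38·e^(−0.0716·1/12) = 2.3658
Current forward F = (S − I)·e^(rT) = (122.52 − 2.3658)·e^(0.0716·15/12) = 120.1542 × 1.093627 = 131.4039
Value (long) = (F − K)·e^(−rT) = (131.4039 − 146.65) × 0.914388 = -13.9409
Short position value = −(long value) = €13.94

€13.94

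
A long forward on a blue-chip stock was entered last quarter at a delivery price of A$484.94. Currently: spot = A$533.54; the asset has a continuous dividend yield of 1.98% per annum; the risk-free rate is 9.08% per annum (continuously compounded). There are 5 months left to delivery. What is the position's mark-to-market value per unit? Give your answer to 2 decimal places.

Current fair forward for the remaining 5 months: F = S·e^((r − q)·T), (r − q) = 0.0908 − 0.0198 = 0.0710
F = 533.54 · e^(0.0710 × 5/12) = 533.54 × 1.030025 = 549.5595
Value of long forward = (F − K)·e^(−rT) = (549.5595 − 484.94) · e^(−0.0908·5/12)
= 64.6195 × 0.962873 = 62.22

A$62.22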